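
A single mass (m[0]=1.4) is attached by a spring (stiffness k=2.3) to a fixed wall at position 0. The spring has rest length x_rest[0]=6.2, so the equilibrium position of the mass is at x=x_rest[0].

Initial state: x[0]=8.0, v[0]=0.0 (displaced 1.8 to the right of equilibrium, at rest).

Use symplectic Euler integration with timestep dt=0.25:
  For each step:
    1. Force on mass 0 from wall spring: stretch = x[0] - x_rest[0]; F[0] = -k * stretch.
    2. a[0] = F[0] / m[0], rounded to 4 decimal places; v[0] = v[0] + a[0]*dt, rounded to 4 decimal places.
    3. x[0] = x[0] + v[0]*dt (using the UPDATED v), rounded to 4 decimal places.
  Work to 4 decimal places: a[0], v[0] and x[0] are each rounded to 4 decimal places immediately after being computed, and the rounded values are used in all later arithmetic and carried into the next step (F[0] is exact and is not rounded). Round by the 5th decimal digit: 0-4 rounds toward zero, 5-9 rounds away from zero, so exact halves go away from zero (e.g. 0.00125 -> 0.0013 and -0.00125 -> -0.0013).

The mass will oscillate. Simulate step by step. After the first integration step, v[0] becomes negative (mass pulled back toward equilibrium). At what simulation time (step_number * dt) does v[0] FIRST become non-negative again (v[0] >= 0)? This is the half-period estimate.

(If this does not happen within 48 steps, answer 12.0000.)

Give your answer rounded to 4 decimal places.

Step 0: x=[8.0000] v=[0.0000]
Step 1: x=[7.8152] v=[-0.7393]
Step 2: x=[7.4645] v=[-1.4027]
Step 3: x=[6.9840] v=[-1.9221]
Step 4: x=[6.4230] v=[-2.2441]
Step 5: x=[5.8391] v=[-2.3357]
Step 6: x=[5.2922] v=[-2.1875]
Step 7: x=[4.8385] v=[-1.8147]
Step 8: x=[4.5246] v=[-1.2555]
Step 9: x=[4.3828] v=[-0.5674]
Step 10: x=[4.4276] v=[0.1790]
First v>=0 after going negative at step 10, time=2.5000

Answer: 2.5000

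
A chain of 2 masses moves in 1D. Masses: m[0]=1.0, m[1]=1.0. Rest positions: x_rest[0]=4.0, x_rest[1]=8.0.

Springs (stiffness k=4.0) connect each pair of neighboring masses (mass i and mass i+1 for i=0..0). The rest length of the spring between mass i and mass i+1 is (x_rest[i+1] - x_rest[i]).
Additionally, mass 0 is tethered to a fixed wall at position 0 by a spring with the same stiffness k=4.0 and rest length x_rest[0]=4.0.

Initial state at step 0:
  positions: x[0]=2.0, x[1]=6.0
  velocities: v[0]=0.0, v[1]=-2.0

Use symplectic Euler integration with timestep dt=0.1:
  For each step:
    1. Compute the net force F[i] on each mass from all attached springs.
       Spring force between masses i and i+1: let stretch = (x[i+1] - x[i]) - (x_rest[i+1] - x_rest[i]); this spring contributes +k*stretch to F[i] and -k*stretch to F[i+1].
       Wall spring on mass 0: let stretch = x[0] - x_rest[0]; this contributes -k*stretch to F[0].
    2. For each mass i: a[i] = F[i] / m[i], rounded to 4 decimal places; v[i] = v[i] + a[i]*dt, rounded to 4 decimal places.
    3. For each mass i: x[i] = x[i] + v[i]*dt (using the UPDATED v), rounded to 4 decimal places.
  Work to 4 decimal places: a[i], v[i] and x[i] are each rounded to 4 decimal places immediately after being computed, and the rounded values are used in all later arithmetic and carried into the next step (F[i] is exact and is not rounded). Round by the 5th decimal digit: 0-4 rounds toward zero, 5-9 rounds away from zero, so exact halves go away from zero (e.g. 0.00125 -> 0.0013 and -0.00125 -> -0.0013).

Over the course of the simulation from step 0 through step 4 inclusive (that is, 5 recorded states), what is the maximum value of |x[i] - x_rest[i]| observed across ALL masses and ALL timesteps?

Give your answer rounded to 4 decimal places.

Step 0: x=[2.0000 6.0000] v=[0.0000 -2.0000]
Step 1: x=[2.0800 5.8000] v=[0.8000 -2.0000]
Step 2: x=[2.2256 5.6112] v=[1.4560 -1.8880]
Step 3: x=[2.4176 5.4470] v=[1.9200 -1.6422]
Step 4: x=[2.6341 5.3216] v=[2.1647 -1.2540]
Max displacement = 2.6784

Answer: 2.6784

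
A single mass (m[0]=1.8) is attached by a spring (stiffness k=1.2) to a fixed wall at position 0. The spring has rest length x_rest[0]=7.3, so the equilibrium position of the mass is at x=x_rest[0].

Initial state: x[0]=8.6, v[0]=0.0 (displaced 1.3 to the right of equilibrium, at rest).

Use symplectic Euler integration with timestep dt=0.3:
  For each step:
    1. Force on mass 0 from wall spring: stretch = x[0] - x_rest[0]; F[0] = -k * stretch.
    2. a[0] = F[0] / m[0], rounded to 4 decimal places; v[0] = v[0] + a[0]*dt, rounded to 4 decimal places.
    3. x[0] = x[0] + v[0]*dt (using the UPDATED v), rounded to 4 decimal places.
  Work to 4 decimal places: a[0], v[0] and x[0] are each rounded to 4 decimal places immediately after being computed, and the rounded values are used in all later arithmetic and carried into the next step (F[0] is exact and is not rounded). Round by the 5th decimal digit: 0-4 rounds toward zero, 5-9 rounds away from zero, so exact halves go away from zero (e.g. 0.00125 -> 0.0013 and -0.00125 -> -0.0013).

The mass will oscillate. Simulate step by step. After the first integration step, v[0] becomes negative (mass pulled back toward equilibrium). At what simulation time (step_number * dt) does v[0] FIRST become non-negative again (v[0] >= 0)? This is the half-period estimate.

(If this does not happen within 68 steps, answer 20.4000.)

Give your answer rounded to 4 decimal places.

Step 0: x=[8.6000] v=[0.0000]
Step 1: x=[8.5220] v=[-0.2600]
Step 2: x=[8.3707] v=[-0.5044]
Step 3: x=[8.1552] v=[-0.7185]
Step 4: x=[7.8884] v=[-0.8895]
Step 5: x=[7.5862] v=[-1.0072]
Step 6: x=[7.2669] v=[-1.0644]
Step 7: x=[6.9496] v=[-1.0578]
Step 8: x=[6.6533] v=[-0.9877]
Step 9: x=[6.3958] v=[-0.8584]
Step 10: x=[6.1925] v=[-0.6776]
Step 11: x=[6.0557] v=[-0.4561]
Step 12: x=[5.9935] v=[-0.2073]
Step 13: x=[6.0097] v=[0.0540]
First v>=0 after going negative at step 13, time=3.9000

Answer: 3.9000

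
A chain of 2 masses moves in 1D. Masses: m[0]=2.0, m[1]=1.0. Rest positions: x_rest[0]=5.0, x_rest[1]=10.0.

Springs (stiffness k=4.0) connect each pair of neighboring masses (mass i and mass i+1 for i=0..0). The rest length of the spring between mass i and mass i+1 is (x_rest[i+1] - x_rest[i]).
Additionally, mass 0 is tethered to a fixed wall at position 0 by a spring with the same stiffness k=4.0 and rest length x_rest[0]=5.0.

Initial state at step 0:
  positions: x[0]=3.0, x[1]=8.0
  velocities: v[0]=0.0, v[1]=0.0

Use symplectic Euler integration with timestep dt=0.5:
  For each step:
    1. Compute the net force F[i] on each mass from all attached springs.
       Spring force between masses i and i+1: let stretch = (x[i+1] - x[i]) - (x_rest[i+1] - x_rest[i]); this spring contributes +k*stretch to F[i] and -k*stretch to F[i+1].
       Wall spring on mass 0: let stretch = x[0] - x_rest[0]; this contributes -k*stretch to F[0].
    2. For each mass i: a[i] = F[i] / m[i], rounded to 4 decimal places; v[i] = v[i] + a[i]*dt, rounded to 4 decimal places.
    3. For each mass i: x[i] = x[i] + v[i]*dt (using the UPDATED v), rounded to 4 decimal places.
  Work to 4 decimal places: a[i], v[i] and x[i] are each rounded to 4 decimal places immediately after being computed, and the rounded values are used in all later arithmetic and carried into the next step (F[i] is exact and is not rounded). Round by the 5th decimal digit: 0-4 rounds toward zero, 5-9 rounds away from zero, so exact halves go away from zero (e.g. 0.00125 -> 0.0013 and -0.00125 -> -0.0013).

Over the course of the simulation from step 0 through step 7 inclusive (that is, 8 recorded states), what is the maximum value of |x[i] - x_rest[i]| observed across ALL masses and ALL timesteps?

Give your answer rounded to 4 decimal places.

Step 0: x=[3.0000 8.0000] v=[0.0000 0.0000]
Step 1: x=[4.0000 8.0000] v=[2.0000 0.0000]
Step 2: x=[5.0000 9.0000] v=[2.0000 2.0000]
Step 3: x=[5.5000 11.0000] v=[1.0000 4.0000]
Step 4: x=[6.0000 12.5000] v=[1.0000 3.0000]
Step 5: x=[6.7500 12.5000] v=[1.5000 0.0000]
Step 6: x=[7.0000 11.7500] v=[0.5000 -1.5000]
Step 7: x=[6.1250 11.2500] v=[-1.7500 -1.0000]
Max displacement = 2.5000

Answer: 2.5000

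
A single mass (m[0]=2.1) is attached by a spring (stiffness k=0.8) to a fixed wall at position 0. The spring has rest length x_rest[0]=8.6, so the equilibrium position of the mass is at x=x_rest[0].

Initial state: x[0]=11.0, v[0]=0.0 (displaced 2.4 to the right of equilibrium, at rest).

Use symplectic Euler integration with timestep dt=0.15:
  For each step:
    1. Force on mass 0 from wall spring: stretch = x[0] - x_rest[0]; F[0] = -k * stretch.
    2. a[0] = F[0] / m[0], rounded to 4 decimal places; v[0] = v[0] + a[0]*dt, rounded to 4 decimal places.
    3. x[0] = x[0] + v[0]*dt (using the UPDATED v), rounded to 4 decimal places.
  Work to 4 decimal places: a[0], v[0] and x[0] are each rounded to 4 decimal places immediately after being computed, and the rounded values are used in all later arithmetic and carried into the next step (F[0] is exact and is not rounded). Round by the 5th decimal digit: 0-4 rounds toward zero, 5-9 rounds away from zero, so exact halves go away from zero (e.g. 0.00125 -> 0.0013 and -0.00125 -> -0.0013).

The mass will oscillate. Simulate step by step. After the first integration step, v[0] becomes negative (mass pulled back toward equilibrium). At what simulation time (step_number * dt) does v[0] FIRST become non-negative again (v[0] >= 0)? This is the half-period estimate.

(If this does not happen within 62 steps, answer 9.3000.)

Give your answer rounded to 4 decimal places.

Answer: 5.1000

Derivation:
Step 0: x=[11.0000] v=[0.0000]
Step 1: x=[10.9794] v=[-0.1371]
Step 2: x=[10.9384] v=[-0.2731]
Step 3: x=[10.8774] v=[-0.4067]
Step 4: x=[10.7969] v=[-0.5368]
Step 5: x=[10.6976] v=[-0.6623]
Step 6: x=[10.5803] v=[-0.7822]
Step 7: x=[10.4460] v=[-0.8954]
Step 8: x=[10.2959] v=[-1.0009]
Step 9: x=[10.1312] v=[-1.0978]
Step 10: x=[9.9534] v=[-1.1853]
Step 11: x=[9.7640] v=[-1.2626]
Step 12: x=[9.5646] v=[-1.3291]
Step 13: x=[9.3570] v=[-1.3842]
Step 14: x=[9.1429] v=[-1.4275]
Step 15: x=[8.9241] v=[-1.4585]
Step 16: x=[8.7026] v=[-1.4770]
Step 17: x=[8.4802] v=[-1.4829]
Step 18: x=[8.2588] v=[-1.4761]
Step 19: x=[8.0403] v=[-1.4566]
Step 20: x=[7.8266] v=[-1.4246]
Step 21: x=[7.6195] v=[-1.3804]
Step 22: x=[7.4208] v=[-1.3244]
Step 23: x=[7.2323] v=[-1.2570]
Step 24: x=[7.0555] v=[-1.1789]
Step 25: x=[6.8919] v=[-1.0906]
Step 26: x=[6.7430] v=[-0.9930]
Step 27: x=[6.6100] v=[-0.8869]
Step 28: x=[6.4940] v=[-0.7732]
Step 29: x=[6.3961] v=[-0.6529]
Step 30: x=[6.3171] v=[-0.5270]
Step 31: x=[6.2576] v=[-0.3965]
Step 32: x=[6.2182] v=[-0.2627]
Step 33: x=[6.1992] v=[-0.1266]
Step 34: x=[6.2008] v=[0.0106]
First v>=0 after going negative at step 34, time=5.1000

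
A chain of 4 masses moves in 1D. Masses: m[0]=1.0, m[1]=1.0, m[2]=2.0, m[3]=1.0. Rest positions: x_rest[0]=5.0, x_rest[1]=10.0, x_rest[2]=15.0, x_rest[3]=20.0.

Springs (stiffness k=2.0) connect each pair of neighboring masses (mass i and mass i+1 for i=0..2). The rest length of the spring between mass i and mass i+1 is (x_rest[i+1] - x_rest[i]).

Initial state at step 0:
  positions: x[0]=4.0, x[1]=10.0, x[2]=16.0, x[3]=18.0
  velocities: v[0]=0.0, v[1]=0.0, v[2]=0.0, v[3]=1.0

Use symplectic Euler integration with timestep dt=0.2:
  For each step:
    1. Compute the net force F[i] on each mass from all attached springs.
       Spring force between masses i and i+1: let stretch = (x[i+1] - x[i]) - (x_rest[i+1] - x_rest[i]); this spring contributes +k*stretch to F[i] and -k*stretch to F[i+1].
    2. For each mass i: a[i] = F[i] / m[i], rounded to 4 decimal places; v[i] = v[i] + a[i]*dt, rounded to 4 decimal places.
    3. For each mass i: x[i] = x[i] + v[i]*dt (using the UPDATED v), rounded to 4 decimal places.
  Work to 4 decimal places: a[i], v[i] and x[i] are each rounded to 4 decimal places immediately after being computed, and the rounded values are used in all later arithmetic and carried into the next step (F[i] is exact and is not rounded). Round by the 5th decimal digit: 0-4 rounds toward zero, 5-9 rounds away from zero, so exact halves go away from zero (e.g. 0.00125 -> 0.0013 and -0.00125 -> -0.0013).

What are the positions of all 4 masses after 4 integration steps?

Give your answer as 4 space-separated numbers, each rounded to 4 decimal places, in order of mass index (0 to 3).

Step 0: x=[4.0000 10.0000 16.0000 18.0000] v=[0.0000 0.0000 0.0000 1.0000]
Step 1: x=[4.0800 10.0000 15.8400 18.4400] v=[0.4000 0.0000 -0.8000 2.2000]
Step 2: x=[4.2336 9.9936 15.5504 19.0720] v=[0.7680 -0.0320 -1.4480 3.1600]
Step 3: x=[4.4480 9.9709 15.1794 19.8223] v=[1.0720 -0.1133 -1.8550 3.7514]
Step 4: x=[4.7042 9.9231 14.7858 20.6011] v=[1.2812 -0.2391 -1.9681 3.8942]

Answer: 4.7042 9.9231 14.7858 20.6011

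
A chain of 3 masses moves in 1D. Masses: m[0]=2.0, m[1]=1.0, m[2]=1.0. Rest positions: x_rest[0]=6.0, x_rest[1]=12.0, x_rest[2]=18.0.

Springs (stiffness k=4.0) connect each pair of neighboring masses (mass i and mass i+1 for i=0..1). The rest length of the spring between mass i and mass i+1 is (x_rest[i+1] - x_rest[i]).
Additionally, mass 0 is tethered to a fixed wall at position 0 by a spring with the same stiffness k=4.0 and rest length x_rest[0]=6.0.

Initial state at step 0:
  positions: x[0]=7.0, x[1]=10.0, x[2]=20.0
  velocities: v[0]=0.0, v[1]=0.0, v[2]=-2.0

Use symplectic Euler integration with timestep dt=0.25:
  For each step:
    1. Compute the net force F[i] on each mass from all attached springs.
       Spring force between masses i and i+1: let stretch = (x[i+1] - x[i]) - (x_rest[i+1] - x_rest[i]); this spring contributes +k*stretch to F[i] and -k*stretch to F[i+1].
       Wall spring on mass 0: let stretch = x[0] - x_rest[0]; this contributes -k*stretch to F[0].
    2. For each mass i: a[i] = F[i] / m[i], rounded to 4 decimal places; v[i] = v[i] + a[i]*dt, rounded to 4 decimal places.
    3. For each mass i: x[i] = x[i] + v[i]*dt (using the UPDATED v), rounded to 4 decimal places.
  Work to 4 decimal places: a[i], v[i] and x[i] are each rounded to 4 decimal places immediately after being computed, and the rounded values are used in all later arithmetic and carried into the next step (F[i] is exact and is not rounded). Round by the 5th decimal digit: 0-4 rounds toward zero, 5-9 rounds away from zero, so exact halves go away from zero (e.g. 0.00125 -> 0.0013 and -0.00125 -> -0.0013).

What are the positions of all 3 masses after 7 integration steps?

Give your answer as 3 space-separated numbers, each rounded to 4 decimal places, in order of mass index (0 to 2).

Answer: 6.0733 8.3412 18.5449

Derivation:
Step 0: x=[7.0000 10.0000 20.0000] v=[0.0000 0.0000 -2.0000]
Step 1: x=[6.5000 11.7500 18.5000] v=[-2.0000 7.0000 -6.0000]
Step 2: x=[5.8438 13.8750 16.8125] v=[-2.6250 8.5000 -6.7500]
Step 3: x=[5.4610 14.7266 15.8906] v=[-1.5313 3.4063 -3.6875]
Step 4: x=[5.5538 13.5528 16.1777] v=[0.3710 -4.6953 1.1485]
Step 5: x=[5.9522 11.0355 17.3086] v=[1.5936 -10.0694 4.5236]
Step 6: x=[6.2420 8.8156 18.3712] v=[1.1592 -8.8796 4.2505]
Step 7: x=[6.0733 8.3412 18.5449] v=[-0.6750 -1.8976 0.6949]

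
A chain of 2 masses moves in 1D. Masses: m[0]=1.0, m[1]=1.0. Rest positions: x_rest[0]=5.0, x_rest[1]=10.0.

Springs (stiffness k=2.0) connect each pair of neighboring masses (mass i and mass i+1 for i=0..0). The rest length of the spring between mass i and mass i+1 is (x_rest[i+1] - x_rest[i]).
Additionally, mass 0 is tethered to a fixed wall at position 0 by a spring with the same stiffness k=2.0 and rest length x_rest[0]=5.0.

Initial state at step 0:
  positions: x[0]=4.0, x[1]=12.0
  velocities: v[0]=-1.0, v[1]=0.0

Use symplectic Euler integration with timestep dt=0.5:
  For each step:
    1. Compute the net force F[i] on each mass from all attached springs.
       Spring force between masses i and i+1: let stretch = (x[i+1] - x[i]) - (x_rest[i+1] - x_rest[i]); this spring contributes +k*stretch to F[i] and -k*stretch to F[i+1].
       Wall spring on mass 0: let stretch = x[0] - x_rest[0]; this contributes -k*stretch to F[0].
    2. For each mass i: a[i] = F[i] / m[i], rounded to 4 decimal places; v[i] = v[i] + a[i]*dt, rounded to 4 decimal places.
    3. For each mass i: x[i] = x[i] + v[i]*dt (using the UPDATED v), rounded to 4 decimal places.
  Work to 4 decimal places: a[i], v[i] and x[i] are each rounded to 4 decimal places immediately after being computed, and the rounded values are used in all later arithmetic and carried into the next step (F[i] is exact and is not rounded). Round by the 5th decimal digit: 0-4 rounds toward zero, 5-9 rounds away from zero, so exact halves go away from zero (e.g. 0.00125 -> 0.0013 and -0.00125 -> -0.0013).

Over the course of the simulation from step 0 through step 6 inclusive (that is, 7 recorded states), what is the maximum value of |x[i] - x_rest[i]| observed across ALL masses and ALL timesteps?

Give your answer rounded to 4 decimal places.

Step 0: x=[4.0000 12.0000] v=[-1.0000 0.0000]
Step 1: x=[5.5000 10.5000] v=[3.0000 -3.0000]
Step 2: x=[6.7500 9.0000] v=[2.5000 -3.0000]
Step 3: x=[5.7500 8.8750] v=[-2.0000 -0.2500]
Step 4: x=[3.4375 9.6875] v=[-4.6250 1.6250]
Step 5: x=[2.5313 9.8750] v=[-1.8125 0.3750]
Step 6: x=[4.0313 8.8907] v=[2.9999 -1.9687]
Max displacement = 2.4687

Answer: 2.4687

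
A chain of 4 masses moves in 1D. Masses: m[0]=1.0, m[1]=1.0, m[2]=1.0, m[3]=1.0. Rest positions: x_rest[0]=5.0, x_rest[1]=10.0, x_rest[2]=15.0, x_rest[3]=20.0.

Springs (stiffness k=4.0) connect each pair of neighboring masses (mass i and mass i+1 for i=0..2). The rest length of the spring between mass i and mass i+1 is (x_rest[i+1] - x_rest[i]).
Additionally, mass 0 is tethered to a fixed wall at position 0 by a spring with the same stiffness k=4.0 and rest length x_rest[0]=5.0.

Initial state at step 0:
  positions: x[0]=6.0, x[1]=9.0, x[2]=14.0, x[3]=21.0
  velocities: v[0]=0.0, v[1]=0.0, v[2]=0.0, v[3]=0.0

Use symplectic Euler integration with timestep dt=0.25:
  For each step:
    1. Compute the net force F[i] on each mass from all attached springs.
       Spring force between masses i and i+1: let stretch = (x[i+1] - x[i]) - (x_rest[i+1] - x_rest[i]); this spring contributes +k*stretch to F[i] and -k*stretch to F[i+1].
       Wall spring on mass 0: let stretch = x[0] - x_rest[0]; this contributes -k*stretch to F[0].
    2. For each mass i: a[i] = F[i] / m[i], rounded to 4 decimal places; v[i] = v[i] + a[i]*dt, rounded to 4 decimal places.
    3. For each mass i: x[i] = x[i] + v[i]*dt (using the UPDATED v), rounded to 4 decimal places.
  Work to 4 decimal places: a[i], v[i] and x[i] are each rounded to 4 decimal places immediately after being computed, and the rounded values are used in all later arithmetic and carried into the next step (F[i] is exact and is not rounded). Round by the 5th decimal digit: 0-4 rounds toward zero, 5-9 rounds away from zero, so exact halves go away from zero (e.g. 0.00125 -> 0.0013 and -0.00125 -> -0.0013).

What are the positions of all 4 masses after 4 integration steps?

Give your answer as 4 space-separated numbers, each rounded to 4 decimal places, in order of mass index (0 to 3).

Answer: 3.9219 10.6797 15.9844 18.9336

Derivation:
Step 0: x=[6.0000 9.0000 14.0000 21.0000] v=[0.0000 0.0000 0.0000 0.0000]
Step 1: x=[5.2500 9.5000 14.5000 20.5000] v=[-3.0000 2.0000 2.0000 -2.0000]
Step 2: x=[4.2500 10.1875 15.2500 19.7500] v=[-4.0000 2.7500 3.0000 -3.0000]
Step 3: x=[3.6719 10.6563 15.8594 19.1250] v=[-2.3125 1.8750 2.4375 -2.5000]
Step 4: x=[3.9219 10.6797 15.9844 18.9336] v=[1.0000 0.0937 0.5000 -0.7656]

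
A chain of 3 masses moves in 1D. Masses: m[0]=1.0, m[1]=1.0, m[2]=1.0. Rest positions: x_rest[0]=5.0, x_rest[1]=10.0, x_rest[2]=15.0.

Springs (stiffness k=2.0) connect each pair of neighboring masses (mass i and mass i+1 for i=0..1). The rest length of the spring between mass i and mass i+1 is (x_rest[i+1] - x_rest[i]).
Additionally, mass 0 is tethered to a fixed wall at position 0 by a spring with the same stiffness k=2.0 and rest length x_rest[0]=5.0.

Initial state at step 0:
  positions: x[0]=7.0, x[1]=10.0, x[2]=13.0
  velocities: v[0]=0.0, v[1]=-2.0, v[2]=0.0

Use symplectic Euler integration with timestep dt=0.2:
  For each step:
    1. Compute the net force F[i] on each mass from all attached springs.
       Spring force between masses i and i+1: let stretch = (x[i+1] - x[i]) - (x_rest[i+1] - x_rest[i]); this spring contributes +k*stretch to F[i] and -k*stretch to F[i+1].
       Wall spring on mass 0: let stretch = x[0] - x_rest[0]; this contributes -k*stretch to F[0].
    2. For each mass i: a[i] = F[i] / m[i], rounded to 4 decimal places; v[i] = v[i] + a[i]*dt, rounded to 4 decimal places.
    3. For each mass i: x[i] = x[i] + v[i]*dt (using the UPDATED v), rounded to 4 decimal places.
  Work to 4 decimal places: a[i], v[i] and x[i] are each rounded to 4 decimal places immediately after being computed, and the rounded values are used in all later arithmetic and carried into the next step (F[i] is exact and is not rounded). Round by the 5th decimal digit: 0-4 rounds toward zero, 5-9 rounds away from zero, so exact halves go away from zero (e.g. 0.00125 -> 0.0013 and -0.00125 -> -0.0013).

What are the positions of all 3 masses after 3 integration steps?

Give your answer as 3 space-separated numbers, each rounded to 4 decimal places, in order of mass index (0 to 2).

Answer: 5.2090 8.9818 13.7757

Derivation:
Step 0: x=[7.0000 10.0000 13.0000] v=[0.0000 -2.0000 0.0000]
Step 1: x=[6.6800 9.6000 13.1600] v=[-1.6000 -2.0000 0.8000]
Step 2: x=[6.0592 9.2512 13.4352] v=[-3.1040 -1.7440 1.3760]
Step 3: x=[5.2090 8.9818 13.7757] v=[-4.2509 -1.3472 1.7024]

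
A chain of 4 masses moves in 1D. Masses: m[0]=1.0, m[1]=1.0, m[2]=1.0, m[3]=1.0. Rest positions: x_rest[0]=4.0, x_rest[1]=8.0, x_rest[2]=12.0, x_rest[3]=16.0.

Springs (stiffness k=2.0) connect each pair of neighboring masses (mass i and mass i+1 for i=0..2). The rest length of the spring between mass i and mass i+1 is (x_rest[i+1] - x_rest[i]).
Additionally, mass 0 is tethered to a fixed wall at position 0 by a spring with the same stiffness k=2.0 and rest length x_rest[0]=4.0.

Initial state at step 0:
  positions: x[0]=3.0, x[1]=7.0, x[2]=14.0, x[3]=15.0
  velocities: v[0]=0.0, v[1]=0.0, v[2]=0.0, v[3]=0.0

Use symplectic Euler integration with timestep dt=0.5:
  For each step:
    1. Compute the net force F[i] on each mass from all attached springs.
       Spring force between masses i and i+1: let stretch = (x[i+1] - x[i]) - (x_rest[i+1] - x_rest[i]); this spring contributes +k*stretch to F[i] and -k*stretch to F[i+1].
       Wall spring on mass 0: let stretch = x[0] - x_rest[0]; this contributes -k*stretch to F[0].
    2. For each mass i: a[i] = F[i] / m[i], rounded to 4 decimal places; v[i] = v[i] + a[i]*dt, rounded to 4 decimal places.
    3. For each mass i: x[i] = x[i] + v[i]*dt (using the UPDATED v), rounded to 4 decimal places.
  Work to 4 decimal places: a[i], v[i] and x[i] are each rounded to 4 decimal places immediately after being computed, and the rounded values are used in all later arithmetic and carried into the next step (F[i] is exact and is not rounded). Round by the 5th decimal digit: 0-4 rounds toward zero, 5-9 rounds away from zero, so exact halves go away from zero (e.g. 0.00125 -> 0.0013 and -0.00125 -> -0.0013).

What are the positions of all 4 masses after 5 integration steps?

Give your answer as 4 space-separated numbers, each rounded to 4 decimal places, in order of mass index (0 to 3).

Step 0: x=[3.0000 7.0000 14.0000 15.0000] v=[0.0000 0.0000 0.0000 0.0000]
Step 1: x=[3.5000 8.5000 11.0000 16.5000] v=[1.0000 3.0000 -6.0000 3.0000]
Step 2: x=[4.7500 8.7500 9.5000 17.2500] v=[2.5000 0.5000 -3.0000 1.5000]
Step 3: x=[5.6250 7.3750 11.5000 16.1250] v=[1.7500 -2.7500 4.0000 -2.2500]
Step 4: x=[4.5625 7.1875 13.7500 14.6875] v=[-2.1250 -0.3750 4.5000 -2.8750]
Step 5: x=[2.5313 8.9688 13.1875 14.7813] v=[-4.0625 3.5625 -1.1250 0.1875]

Answer: 2.5313 8.9688 13.1875 14.7813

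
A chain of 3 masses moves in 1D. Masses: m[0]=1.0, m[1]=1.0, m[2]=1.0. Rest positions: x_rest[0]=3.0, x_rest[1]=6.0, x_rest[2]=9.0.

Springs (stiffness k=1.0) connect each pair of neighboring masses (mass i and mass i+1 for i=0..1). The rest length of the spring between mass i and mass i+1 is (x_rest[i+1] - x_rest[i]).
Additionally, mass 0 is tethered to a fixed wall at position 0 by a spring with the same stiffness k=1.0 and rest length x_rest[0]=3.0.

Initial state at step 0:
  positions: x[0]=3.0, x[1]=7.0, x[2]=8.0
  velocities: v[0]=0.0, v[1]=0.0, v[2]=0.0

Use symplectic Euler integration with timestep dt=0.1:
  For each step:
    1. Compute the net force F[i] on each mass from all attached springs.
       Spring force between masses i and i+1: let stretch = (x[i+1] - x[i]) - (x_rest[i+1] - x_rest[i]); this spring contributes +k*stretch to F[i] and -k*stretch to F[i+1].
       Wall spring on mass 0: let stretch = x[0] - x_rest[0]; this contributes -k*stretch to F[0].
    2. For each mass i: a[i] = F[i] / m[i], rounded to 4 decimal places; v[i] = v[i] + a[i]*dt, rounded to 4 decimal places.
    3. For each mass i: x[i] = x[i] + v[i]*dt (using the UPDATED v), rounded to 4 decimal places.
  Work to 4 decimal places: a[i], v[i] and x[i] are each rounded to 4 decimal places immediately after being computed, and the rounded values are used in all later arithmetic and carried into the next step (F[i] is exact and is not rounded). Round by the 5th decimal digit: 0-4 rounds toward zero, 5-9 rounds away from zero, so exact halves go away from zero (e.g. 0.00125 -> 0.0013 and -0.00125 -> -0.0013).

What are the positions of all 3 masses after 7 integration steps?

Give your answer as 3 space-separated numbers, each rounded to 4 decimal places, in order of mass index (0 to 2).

Answer: 3.2209 6.2677 8.4999

Derivation:
Step 0: x=[3.0000 7.0000 8.0000] v=[0.0000 0.0000 0.0000]
Step 1: x=[3.0100 6.9700 8.0200] v=[0.1000 -0.3000 0.2000]
Step 2: x=[3.0295 6.9109 8.0595] v=[0.1950 -0.5910 0.3950]
Step 3: x=[3.0575 6.8245 8.1175] v=[0.2802 -0.8643 0.5801]
Step 4: x=[3.0926 6.7133 8.1926] v=[0.3512 -1.1117 0.7508]
Step 5: x=[3.1330 6.5807 8.2829] v=[0.4040 -1.3258 0.9029]
Step 6: x=[3.1766 6.4307 8.3862] v=[0.4355 -1.5004 1.0327]
Step 7: x=[3.2209 6.2677 8.4999] v=[0.4433 -1.6303 1.1372]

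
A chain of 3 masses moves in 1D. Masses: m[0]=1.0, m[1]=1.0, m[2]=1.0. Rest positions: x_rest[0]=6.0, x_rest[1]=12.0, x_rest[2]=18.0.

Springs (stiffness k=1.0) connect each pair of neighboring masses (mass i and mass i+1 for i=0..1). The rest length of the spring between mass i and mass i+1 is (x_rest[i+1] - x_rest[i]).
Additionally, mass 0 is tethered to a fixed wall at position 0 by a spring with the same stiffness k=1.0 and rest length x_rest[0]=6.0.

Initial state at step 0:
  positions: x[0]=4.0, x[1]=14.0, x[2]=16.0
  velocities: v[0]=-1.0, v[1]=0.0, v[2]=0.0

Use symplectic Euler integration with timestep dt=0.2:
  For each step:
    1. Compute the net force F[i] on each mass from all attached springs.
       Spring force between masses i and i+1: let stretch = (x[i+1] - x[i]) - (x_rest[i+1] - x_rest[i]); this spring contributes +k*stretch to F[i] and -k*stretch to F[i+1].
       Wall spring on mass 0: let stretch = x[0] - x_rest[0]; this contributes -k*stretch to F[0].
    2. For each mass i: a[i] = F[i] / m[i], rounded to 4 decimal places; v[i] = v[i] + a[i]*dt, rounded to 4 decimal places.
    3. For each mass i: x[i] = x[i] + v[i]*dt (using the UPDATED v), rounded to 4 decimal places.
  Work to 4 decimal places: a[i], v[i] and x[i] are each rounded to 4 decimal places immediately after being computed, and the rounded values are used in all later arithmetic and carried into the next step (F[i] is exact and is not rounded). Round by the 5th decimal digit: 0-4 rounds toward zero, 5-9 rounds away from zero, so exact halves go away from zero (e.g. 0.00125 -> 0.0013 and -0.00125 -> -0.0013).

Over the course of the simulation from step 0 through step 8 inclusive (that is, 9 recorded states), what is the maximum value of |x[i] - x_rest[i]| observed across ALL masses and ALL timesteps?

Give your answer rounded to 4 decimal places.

Answer: 3.3512

Derivation:
Step 0: x=[4.0000 14.0000 16.0000] v=[-1.0000 0.0000 0.0000]
Step 1: x=[4.0400 13.6800 16.1600] v=[0.2000 -1.6000 0.8000]
Step 2: x=[4.3040 13.0736 16.4608] v=[1.3200 -3.0320 1.5040]
Step 3: x=[4.7466 12.2519 16.8661] v=[2.2131 -4.1085 2.0266]
Step 4: x=[5.2996 11.3146 17.3269] v=[2.7648 -4.6867 2.3038]
Step 5: x=[5.8812 10.3772 17.7872] v=[2.9079 -4.6872 2.3013]
Step 6: x=[6.4074 9.5563 18.1911] v=[2.6309 -4.1044 2.0193]
Step 7: x=[6.8032 8.9549 18.4896] v=[1.9792 -3.0072 1.4923]
Step 8: x=[7.0130 8.6488 18.6467] v=[1.0489 -1.5306 0.7854]
Max displacement = 3.3512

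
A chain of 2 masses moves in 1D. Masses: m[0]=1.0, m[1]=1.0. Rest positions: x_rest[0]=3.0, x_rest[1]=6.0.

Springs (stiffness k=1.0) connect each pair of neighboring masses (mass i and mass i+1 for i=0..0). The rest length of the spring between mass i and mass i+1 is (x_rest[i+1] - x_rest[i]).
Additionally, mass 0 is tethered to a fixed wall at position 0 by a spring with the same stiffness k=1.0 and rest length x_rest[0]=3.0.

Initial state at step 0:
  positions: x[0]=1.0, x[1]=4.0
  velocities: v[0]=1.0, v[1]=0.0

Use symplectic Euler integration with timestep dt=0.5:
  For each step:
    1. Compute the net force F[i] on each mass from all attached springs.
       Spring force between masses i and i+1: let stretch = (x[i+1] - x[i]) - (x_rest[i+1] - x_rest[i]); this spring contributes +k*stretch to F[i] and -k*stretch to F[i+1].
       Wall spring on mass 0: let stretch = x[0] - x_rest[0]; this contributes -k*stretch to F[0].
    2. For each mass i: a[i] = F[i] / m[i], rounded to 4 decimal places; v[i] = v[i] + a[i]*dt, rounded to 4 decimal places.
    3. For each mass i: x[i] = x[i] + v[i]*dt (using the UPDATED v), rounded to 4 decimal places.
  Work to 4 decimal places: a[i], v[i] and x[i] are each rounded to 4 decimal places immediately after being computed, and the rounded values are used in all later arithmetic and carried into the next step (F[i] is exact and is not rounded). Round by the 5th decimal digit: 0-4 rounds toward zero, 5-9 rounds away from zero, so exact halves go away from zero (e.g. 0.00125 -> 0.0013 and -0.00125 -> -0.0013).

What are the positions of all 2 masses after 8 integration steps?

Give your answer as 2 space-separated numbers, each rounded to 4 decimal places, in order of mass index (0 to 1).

Step 0: x=[1.0000 4.0000] v=[1.0000 0.0000]
Step 1: x=[2.0000 4.0000] v=[2.0000 0.0000]
Step 2: x=[3.0000 4.2500] v=[2.0000 0.5000]
Step 3: x=[3.5625 4.9375] v=[1.1250 1.3750]
Step 4: x=[3.5782 6.0313] v=[0.0313 2.1875]
Step 5: x=[3.3126 7.2618] v=[-0.5313 2.4610]
Step 6: x=[3.2061 8.2550] v=[-0.2130 1.9864]
Step 7: x=[3.5603 8.7360] v=[0.7084 0.9620]
Step 8: x=[4.3184 8.6731] v=[1.5161 -0.1259]

Answer: 4.3184 8.6731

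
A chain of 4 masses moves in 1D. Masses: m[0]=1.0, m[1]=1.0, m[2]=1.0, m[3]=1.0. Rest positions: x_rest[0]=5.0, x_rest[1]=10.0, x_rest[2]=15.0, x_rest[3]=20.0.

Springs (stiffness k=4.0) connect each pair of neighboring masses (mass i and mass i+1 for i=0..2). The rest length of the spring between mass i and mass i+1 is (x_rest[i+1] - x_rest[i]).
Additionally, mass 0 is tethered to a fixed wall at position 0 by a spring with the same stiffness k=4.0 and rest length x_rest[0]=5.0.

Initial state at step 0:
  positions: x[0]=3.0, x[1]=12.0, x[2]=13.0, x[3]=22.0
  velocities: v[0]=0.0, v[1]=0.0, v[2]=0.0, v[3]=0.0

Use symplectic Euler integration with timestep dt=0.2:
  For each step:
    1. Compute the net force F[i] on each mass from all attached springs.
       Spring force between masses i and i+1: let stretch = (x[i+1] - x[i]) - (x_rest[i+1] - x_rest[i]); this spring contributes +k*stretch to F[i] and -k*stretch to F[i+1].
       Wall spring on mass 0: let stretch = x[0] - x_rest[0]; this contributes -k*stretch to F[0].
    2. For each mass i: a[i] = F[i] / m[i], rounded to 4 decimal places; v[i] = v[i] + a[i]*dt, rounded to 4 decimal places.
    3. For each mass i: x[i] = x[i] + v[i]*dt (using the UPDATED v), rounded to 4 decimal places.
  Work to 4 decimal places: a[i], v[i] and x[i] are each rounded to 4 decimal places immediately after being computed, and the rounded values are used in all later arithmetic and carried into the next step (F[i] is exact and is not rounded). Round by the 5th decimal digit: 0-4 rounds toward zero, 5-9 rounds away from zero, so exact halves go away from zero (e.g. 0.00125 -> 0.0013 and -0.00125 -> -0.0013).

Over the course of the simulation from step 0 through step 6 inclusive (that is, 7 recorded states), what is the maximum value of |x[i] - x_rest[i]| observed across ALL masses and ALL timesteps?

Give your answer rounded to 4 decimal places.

Step 0: x=[3.0000 12.0000 13.0000 22.0000] v=[0.0000 0.0000 0.0000 0.0000]
Step 1: x=[3.9600 10.7200 14.2800 21.3600] v=[4.8000 -6.4000 6.4000 -3.2000]
Step 2: x=[5.3680 8.9280 16.1232 20.3872] v=[7.0400 -8.9600 9.2160 -4.8640]
Step 3: x=[6.4867 7.7176 17.4974 19.5322] v=[5.5936 -6.0518 6.8710 -4.2752]
Step 4: x=[6.7645 7.8751 17.6324 19.1516] v=[1.3890 0.7873 0.6750 -1.9030]
Step 5: x=[6.1377 9.4160 16.4493 19.3279] v=[-3.1341 7.7047 -5.9155 0.8816]
Step 6: x=[5.0534 11.5577 14.6014 19.8436] v=[-5.4216 10.7087 -9.2393 2.5787]
Max displacement = 2.6324

Answer: 2.6324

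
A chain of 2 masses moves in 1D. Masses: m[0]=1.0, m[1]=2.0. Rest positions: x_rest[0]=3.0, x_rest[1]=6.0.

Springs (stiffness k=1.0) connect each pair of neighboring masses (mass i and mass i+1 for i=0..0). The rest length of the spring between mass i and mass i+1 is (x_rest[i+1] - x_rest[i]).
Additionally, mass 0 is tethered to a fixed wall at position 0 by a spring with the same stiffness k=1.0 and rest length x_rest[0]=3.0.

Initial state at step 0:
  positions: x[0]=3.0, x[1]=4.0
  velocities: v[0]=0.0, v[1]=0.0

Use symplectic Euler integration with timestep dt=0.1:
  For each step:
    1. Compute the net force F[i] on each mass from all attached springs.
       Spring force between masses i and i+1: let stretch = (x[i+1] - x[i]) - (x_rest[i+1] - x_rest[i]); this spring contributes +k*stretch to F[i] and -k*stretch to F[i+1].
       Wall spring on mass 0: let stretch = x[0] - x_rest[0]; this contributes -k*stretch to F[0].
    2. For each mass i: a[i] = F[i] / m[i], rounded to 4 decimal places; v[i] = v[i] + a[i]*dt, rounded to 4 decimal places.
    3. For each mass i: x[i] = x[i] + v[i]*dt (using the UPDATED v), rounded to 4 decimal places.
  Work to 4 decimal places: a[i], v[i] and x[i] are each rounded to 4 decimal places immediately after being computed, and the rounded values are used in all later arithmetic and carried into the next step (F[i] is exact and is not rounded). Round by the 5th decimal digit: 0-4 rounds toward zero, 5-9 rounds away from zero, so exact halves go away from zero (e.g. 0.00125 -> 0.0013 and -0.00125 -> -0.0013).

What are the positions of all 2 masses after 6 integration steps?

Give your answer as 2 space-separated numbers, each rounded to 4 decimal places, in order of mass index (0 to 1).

Step 0: x=[3.0000 4.0000] v=[0.0000 0.0000]
Step 1: x=[2.9800 4.0100] v=[-0.2000 0.1000]
Step 2: x=[2.9405 4.0299] v=[-0.3950 0.1985]
Step 3: x=[2.8825 4.0593] v=[-0.5801 0.2940]
Step 4: x=[2.8074 4.0978] v=[-0.7507 0.3852]
Step 5: x=[2.7172 4.1449] v=[-0.9024 0.4707]
Step 6: x=[2.6141 4.1998] v=[-1.0314 0.5493]

Answer: 2.6141 4.1998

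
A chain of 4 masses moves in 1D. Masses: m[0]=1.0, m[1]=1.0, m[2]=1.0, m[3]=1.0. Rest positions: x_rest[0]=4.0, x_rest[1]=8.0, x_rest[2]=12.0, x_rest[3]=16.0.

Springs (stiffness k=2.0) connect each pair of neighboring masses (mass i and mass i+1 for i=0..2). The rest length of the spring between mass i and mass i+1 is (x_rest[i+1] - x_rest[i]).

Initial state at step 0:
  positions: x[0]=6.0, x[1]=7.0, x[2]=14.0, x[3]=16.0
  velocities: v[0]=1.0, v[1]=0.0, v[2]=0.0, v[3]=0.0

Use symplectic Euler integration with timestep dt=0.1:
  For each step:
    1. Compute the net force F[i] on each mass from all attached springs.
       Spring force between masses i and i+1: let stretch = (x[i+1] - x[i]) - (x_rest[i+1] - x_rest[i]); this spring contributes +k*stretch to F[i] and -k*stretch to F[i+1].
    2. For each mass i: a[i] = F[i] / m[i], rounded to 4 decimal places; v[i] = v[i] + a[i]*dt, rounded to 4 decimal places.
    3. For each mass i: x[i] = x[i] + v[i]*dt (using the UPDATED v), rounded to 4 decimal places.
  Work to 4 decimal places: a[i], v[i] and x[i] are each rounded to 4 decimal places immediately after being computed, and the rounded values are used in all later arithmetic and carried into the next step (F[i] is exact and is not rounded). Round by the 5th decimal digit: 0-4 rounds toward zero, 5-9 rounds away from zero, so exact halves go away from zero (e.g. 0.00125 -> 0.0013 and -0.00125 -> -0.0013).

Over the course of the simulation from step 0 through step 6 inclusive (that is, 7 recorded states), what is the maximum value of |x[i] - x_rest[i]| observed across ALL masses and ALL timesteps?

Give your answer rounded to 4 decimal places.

Step 0: x=[6.0000 7.0000 14.0000 16.0000] v=[1.0000 0.0000 0.0000 0.0000]
Step 1: x=[6.0400 7.1200 13.9000 16.0400] v=[0.4000 1.2000 -1.0000 0.4000]
Step 2: x=[6.0216 7.3540 13.7072 16.1172] v=[-0.1840 2.3400 -1.9280 0.7720]
Step 3: x=[5.9499 7.6884 13.4355 16.2262] v=[-0.7175 3.3442 -2.7166 1.0900]
Step 4: x=[5.8329 8.1030 13.1047 16.3594] v=[-1.1698 4.1459 -3.3079 1.3319]
Step 5: x=[5.6813 8.5722 12.7390 16.5075] v=[-1.5158 4.6922 -3.6573 1.4810]
Step 6: x=[5.5075 9.0669 12.3653 16.6602] v=[-1.7376 4.9474 -3.7370 1.5273]
Max displacement = 2.0400

Answer: 2.0400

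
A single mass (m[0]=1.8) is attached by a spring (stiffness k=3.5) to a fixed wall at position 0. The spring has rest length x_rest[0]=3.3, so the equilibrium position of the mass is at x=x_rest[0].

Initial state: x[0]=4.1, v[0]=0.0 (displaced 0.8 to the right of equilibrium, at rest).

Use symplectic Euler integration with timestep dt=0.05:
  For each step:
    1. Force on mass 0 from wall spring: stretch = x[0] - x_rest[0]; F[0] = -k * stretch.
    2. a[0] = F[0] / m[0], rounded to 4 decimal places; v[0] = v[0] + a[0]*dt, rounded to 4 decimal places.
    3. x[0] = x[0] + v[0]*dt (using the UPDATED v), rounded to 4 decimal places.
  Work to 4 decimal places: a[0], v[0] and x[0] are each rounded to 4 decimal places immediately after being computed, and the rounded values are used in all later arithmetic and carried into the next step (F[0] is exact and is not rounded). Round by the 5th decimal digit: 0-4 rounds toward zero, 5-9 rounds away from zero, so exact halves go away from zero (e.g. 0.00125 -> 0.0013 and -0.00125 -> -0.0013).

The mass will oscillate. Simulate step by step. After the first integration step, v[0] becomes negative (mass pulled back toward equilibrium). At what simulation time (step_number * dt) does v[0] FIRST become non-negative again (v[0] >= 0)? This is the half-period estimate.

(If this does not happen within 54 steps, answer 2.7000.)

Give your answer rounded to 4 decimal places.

Answer: 2.3000

Derivation:
Step 0: x=[4.1000] v=[0.0000]
Step 1: x=[4.0961] v=[-0.0778]
Step 2: x=[4.0883] v=[-0.1552]
Step 3: x=[4.0767] v=[-0.2318]
Step 4: x=[4.0613] v=[-0.3073]
Step 5: x=[4.0422] v=[-0.3813]
Step 6: x=[4.0195] v=[-0.4535]
Step 7: x=[3.9933] v=[-0.5235]
Step 8: x=[3.9638] v=[-0.5909]
Step 9: x=[3.9310] v=[-0.6554]
Step 10: x=[3.8952] v=[-0.7167]
Step 11: x=[3.8565] v=[-0.7746]
Step 12: x=[3.8151] v=[-0.8287]
Step 13: x=[3.7712] v=[-0.8788]
Step 14: x=[3.7250] v=[-0.9246]
Step 15: x=[3.6767] v=[-0.9659]
Step 16: x=[3.6266] v=[-1.0025]
Step 17: x=[3.5749] v=[-1.0343]
Step 18: x=[3.5219] v=[-1.0610]
Step 19: x=[3.4678] v=[-1.0826]
Step 20: x=[3.4129] v=[-1.0989]
Step 21: x=[3.3574] v=[-1.1099]
Step 22: x=[3.3016] v=[-1.1155]
Step 23: x=[3.2458] v=[-1.1157]
Step 24: x=[3.1903] v=[-1.1104]
Step 25: x=[3.1353] v=[-1.0997]
Step 26: x=[3.0811] v=[-1.0837]
Step 27: x=[3.0280] v=[-1.0624]
Step 28: x=[2.9762] v=[-1.0360]
Step 29: x=[2.9260] v=[-1.0045]
Step 30: x=[2.8776] v=[-0.9681]
Step 31: x=[2.8313] v=[-0.9270]
Step 32: x=[2.7872] v=[-0.8814]
Step 33: x=[2.7456] v=[-0.8315]
Step 34: x=[2.7067] v=[-0.7776]
Step 35: x=[2.6707] v=[-0.7199]
Step 36: x=[2.6378] v=[-0.6587]
Step 37: x=[2.6081] v=[-0.5943]
Step 38: x=[2.5818] v=[-0.5270]
Step 39: x=[2.5589] v=[-0.4572]
Step 40: x=[2.5396] v=[-0.3852]
Step 41: x=[2.5240] v=[-0.3113]
Step 42: x=[2.5122] v=[-0.2359]
Step 43: x=[2.5042] v=[-0.1593]
Step 44: x=[2.5001] v=[-0.0819]
Step 45: x=[2.4999] v=[-0.0041]
Step 46: x=[2.5036] v=[0.0737]
First v>=0 after going negative at step 46, time=2.3000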